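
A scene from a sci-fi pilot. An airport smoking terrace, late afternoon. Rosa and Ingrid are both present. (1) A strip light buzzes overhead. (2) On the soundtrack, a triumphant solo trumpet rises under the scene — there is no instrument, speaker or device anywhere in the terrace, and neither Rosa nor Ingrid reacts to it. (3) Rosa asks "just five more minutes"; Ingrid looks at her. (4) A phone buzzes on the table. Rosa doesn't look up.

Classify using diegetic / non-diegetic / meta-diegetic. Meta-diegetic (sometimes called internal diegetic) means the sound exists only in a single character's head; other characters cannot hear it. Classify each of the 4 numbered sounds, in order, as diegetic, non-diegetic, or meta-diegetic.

(1) a strip light is part of the location's real environment → diegetic.
(2) is non-diegetic: score with no on-screen or off-screen source; it exists for the audience alone.
(3) is diegetic: on-screen dialogue — Rosa speaks and Ingrid is there to hear.
(4) the sound comes from a phone physically present in the location → diegetic.

diegetic, non-diegetic, diegetic, diegetic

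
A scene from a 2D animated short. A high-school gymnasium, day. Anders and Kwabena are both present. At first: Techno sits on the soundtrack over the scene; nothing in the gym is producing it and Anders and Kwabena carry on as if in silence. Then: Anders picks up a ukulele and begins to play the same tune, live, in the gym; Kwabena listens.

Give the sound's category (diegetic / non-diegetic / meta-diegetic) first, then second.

non-diegetic, diegetic

First: no in-world source exists and no character can hear it — underscore → non-diegetic.
Second: a ukulele is now a real source in the story world and the characters hear it → diegetic.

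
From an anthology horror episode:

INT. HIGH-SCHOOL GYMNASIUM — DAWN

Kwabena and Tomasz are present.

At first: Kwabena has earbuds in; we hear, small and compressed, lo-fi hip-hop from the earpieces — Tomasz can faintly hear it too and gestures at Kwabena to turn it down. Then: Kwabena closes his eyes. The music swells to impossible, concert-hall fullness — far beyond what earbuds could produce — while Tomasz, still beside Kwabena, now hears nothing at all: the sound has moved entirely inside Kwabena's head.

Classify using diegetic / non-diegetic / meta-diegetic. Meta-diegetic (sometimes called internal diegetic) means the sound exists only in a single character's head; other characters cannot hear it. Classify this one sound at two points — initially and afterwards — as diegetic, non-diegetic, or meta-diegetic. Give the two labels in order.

diegetic, meta-diegetic

Initially: the earbuds are a physical source both characters can hear → diegetic.
Afterwards: the music now exists only as Kwabena's subjective experience; Tomasz can no longer hear it → meta-diegetic.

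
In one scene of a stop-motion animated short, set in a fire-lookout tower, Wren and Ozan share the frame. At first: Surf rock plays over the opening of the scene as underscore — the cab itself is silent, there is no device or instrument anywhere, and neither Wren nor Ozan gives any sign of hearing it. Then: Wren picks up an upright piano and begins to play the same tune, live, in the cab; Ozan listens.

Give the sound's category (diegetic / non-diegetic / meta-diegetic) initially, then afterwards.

Initially: no in-world source exists and no character can hear it — underscore → non-diegetic.
Afterwards: an upright piano is now a real source in the story world and the characters hear it → diegetic.

non-diegetic, diegetic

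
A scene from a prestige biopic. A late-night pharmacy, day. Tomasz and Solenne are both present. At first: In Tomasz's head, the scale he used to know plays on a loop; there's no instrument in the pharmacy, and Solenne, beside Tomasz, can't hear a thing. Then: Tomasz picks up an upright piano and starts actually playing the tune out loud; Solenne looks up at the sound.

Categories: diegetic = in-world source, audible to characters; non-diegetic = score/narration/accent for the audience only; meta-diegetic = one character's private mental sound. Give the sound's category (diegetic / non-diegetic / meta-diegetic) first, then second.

meta-diegetic, diegetic

First: the tune exists only as Tomasz's private memory; Solenne can't hear it → meta-diegetic.
Second: Tomasz is now producing it live on an upright piano, in the room, and Solenne hears it → diegetic.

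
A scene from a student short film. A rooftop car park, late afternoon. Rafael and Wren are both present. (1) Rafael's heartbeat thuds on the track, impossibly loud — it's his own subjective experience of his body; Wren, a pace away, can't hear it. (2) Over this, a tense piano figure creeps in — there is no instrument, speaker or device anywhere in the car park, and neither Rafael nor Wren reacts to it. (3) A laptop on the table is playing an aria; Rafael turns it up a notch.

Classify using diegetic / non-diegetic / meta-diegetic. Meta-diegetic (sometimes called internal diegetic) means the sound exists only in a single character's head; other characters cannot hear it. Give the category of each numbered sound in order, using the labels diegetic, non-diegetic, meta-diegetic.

(1) is meta-diegetic: a subjective body sound — Rafael's private perception, inaudible to Wren.
Sound (2): nothing in the car park produces it and the characters don't hear it — pure soundtrack, so non-diegetic.
(3) is diegetic: a laptop is a physical source in the scene and Rafael reacts to it.

meta-diegetic, non-diegetic, diegetic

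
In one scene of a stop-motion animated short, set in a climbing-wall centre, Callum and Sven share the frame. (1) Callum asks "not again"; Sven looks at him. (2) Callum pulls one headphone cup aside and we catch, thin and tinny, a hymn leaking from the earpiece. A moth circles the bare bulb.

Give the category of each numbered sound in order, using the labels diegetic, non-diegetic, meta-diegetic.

(1) is diegetic: on-screen dialogue — Callum speaks and Sven is there to hear.
(2) is diegetic: it's leaking from a physical pair of headphones in the scene.

diegetic, diegetic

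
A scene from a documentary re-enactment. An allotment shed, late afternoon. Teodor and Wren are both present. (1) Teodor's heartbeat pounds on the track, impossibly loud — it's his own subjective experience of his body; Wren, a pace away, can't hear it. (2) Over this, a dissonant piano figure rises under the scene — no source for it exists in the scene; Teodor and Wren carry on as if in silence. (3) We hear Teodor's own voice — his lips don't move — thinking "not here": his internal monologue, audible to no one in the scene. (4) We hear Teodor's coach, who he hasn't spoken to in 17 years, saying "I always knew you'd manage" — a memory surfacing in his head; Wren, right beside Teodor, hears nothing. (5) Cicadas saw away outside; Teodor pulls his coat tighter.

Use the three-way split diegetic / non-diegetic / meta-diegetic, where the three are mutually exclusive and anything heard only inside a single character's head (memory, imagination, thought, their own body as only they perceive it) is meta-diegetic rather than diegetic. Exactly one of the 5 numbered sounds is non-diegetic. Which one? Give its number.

(1) is meta-diegetic: point-of-audition from inside Teodor's body; not a sound in the room.
(2) it has no source in the story world and no character can hear it — it's underscore → non-diegetic.
(3) is meta-diegetic: it's Teodor's unspoken thought, heard only by the audience via his subjectivity.
Sound (4): it's Teodor's recollection rendered as sound; the other character can't hear it, so meta-diegetic.
(5) cicadas is part of the location's real environment → diegetic.
Only (2) is non-diegetic.

2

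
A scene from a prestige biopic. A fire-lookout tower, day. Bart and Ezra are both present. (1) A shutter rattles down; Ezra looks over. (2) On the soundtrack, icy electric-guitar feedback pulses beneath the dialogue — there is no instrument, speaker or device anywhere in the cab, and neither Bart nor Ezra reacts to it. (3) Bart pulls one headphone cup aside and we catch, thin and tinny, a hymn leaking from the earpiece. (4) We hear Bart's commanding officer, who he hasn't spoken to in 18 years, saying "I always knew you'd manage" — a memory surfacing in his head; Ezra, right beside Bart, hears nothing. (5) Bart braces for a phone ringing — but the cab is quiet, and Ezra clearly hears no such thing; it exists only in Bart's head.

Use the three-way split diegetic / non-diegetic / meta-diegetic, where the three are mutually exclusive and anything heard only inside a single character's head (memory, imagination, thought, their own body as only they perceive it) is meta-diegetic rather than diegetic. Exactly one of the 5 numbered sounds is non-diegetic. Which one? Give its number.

2

Sound (1): the sound comes from a shutter physically present in the location, so diegetic.
(2) score with no on-screen or off-screen source; it exists for the audience alone → non-diegetic.
(3) is diegetic: the headphones are an on-screen source.
Sound (4): it's Bart's recollection rendered as sound; the other character can't hear it, so meta-diegetic.
(5) the sound is imagined by Bart; nothing in the story world is producing it and Ezra can't hear it → meta-diegetic.
Only (2) is non-diegetic.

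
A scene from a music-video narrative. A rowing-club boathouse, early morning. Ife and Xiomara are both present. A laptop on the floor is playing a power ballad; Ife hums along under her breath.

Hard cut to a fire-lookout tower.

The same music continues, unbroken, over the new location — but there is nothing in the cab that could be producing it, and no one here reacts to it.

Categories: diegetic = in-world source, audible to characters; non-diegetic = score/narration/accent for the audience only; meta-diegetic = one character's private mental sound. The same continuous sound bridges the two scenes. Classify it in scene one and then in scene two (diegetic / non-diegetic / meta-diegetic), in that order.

diegetic, non-diegetic

Scene one: a laptop is an on-screen source and Ife reacts to it → diegetic.
Scene two: there is no source in the cab and no one hears it — it's now underscore → non-diegetic.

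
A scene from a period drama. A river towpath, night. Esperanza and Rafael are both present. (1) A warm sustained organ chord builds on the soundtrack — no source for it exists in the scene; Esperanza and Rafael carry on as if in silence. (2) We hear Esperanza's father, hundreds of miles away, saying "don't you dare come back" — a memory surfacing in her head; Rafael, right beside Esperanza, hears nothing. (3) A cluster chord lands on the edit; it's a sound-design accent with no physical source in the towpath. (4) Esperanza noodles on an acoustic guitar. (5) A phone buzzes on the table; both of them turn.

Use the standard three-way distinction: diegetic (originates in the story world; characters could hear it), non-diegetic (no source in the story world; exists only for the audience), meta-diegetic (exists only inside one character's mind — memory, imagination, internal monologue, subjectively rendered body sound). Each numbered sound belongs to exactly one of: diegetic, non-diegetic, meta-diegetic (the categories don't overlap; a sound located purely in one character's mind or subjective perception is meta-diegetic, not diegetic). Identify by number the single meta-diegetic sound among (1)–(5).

2

(1) nothing in the towpath produces it and the characters don't hear it — pure soundtrack → non-diegetic.
(2) it's Esperanza's recollection rendered as sound; the other character can't hear it → meta-diegetic.
(3) an editorial stinger — it belongs to the cut, not the story world → non-diegetic.
(4) Esperanza is producing the music live, in the story world → diegetic.
Sound (5): a phone is a real object/event in the scene's world, so diegetic.
Only (2) is meta-diegetic.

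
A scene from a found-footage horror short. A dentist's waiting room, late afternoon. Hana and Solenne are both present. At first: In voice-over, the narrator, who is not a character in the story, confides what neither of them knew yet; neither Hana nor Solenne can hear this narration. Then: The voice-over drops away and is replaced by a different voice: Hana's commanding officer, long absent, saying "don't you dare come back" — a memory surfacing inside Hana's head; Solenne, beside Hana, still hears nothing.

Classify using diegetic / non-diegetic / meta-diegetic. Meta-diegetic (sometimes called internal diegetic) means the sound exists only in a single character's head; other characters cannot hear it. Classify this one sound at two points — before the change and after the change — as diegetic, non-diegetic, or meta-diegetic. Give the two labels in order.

non-diegetic, meta-diegetic

Before the change: the external narrator addresses only the audience — outside the story world → non-diegetic.
After the change: the replacement voice is a memory inside Hana's mind specifically → meta-diegetic.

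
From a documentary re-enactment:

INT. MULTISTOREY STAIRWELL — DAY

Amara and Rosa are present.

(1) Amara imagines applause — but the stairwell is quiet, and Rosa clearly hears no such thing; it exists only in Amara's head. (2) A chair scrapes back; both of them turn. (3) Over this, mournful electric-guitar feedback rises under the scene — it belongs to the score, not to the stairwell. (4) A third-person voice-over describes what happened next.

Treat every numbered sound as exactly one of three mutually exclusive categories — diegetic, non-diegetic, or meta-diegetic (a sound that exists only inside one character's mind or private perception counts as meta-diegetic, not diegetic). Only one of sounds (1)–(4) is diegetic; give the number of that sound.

Sound (1): the sound is imagined by Amara; nothing in the story world is producing it and Rosa can't hear it, so meta-diegetic.
(2) a chair is a real object/event in the scene's world → diegetic.
Sound (3): score with no on-screen or off-screen source; it exists for the audience alone, so non-diegetic.
(4) is non-diegetic: external voice-over — not a character, not heard by anyone in the scene.
Only (2) is diegetic.

2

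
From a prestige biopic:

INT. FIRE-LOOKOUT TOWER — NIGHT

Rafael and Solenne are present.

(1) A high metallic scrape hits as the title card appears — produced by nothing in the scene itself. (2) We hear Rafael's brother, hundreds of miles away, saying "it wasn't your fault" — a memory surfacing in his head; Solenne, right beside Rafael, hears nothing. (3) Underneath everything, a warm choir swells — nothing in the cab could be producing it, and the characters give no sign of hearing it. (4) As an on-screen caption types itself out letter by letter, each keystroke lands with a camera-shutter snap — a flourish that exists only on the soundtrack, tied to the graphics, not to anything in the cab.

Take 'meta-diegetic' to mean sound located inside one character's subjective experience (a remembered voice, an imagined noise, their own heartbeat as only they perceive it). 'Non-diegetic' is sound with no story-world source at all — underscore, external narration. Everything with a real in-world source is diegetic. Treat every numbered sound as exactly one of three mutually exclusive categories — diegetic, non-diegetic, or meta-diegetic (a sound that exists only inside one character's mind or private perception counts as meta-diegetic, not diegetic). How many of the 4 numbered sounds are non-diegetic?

3

Sound (1): it's a sound-design accent with no in-world source; no one in the scene can hear it, so non-diegetic.
Sound (2): it's Rafael's recollection rendered as sound; the other character can't hear it, so meta-diegetic.
(3) is non-diegetic: score with no on-screen or off-screen source; it exists for the audience alone.
(4) is non-diegetic: the caption isn't part of the story world, so neither is the sound tied to it.
So 3 of the 4 are non-diegetic: (1), (3), (4).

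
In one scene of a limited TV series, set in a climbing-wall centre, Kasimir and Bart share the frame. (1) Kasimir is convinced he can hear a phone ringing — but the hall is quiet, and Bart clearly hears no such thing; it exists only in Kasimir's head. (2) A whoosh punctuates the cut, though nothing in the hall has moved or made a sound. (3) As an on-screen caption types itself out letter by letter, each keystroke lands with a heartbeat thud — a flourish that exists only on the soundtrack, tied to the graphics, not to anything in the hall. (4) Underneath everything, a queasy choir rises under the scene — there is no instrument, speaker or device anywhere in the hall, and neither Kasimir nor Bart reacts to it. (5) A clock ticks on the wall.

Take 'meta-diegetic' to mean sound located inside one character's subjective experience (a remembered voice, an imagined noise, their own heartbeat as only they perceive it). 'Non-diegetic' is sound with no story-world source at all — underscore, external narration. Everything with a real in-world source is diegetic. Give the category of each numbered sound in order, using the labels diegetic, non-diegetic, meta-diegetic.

meta-diegetic, non-diegetic, non-diegetic, non-diegetic, diegetic

(1) is meta-diegetic: Kasimir alone 'hears' it — an imagined sound, not present in the space.
(2) is non-diegetic: it's a sound-design accent with no in-world source; no one in the scene can hear it.
(3) sound married to a title/caption — outside the diegesis by definition → non-diegetic.
Sound (4): it has no source in the story world and no character can hear it — it's underscore, so non-diegetic.
(5) is diegetic: a clock is a real object/event in the scene's world.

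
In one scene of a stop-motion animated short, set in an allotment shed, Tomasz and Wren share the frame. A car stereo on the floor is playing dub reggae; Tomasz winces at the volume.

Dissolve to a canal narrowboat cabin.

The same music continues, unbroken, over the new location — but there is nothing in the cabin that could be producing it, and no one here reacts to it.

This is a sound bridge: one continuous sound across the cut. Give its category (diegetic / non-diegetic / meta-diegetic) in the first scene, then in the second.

diegetic, non-diegetic

Scene one: a car stereo is an on-screen source and Tomasz reacts to it → diegetic.
Scene two: there is no source in the cabin and no one hears it — it's now underscore → non-diegetic.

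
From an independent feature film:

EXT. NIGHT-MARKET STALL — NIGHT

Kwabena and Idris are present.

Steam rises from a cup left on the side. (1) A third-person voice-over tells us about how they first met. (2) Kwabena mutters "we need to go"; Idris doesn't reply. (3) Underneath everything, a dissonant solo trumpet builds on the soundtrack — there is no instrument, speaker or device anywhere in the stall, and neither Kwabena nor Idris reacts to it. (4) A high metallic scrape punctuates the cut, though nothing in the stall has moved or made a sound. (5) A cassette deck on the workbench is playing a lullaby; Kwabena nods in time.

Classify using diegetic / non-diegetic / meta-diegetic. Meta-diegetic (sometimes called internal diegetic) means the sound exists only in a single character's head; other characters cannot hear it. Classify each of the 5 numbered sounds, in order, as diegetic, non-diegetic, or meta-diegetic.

non-diegetic, diegetic, non-diegetic, non-diegetic, diegetic

Sound (1): the narrator exists outside the story world, addressing only the audience, so non-diegetic.
(2) is diegetic: spoken by a character present in the story world.
(3) is non-diegetic: nothing in the stall produces it and the characters don't hear it — pure soundtrack.
(4) is non-diegetic: nothing in the scene produces it; it's an accent added for the audience.
Sound (5): a cassette deck is a physical source in the scene and Kwabena reacts to it, so diegetic.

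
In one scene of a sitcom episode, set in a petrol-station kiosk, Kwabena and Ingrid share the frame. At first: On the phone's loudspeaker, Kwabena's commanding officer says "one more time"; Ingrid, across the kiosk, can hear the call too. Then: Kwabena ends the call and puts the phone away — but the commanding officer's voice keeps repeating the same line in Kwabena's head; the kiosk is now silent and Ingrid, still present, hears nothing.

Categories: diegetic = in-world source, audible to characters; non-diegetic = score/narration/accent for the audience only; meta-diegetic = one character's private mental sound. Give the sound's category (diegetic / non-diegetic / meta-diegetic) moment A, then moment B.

Moment A: the loudspeaker is an in-world source; both Kwabena and Ingrid hear the call → diegetic.
Moment B: with the phone off, the voice continues only as Kwabena's private mental replay — Ingrid can't hear it → meta-diegetic.

diegetic, meta-diegetic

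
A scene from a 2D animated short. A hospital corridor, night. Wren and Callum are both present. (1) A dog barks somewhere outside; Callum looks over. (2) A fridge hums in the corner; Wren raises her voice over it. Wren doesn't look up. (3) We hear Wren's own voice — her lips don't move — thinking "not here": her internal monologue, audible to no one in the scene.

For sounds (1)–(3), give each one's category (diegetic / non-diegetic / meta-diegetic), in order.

diegetic, diegetic, meta-diegetic

(1) is diegetic: the sound comes from a dog physically present in the location.
(2) ambient/room sound belonging to the story's physical space → diegetic.
(3) is meta-diegetic: internal monologue — inside Wren's mind, not spoken into the scene.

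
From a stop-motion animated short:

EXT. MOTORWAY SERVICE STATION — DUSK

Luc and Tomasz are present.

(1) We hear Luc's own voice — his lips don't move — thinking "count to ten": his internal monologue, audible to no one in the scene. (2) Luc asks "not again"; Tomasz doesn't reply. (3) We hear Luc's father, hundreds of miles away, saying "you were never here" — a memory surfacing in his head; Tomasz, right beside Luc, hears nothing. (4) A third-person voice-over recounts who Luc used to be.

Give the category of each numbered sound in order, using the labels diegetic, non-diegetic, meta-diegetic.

meta-diegetic, diegetic, meta-diegetic, non-diegetic

(1) internal monologue — inside Luc's mind, not spoken into the scene → meta-diegetic.
Sound (2): spoken by a character present in the story world, so diegetic.
Sound (3): it's Luc's recollection rendered as sound; the other character can't hear it, so meta-diegetic.
(4) is non-diegetic: commentary laid over the scene from outside the fiction.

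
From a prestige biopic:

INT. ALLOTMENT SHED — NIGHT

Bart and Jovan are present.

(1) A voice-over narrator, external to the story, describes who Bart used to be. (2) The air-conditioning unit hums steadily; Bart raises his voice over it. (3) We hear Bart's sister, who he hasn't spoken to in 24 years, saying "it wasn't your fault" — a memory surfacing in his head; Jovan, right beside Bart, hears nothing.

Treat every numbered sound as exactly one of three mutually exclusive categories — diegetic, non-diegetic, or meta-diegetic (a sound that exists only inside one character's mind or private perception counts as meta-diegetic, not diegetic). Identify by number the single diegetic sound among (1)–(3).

(1) external voice-over — not a character, not heard by anyone in the scene → non-diegetic.
(2) is diegetic: it's the actual ambient sound of the location.
(3) the voice is a memory playing only inside Bart's mind; Jovan can't hear it → meta-diegetic.
Only (2) is diegetic.

2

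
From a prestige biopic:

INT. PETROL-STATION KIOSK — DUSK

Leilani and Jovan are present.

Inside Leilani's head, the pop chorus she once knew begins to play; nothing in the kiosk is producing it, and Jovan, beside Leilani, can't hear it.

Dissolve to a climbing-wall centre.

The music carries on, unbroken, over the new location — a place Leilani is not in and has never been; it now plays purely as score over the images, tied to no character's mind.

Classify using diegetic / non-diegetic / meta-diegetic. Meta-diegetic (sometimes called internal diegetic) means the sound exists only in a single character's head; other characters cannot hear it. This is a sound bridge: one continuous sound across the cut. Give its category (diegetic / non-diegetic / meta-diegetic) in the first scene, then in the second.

meta-diegetic, non-diegetic

Scene one: the music exists only inside Leilani's mind; Jovan can't hear it → meta-diegetic.
Scene two: it's detached from Leilani entirely and plays over unrelated images with no in-world source — conventional underscore → non-diegetic.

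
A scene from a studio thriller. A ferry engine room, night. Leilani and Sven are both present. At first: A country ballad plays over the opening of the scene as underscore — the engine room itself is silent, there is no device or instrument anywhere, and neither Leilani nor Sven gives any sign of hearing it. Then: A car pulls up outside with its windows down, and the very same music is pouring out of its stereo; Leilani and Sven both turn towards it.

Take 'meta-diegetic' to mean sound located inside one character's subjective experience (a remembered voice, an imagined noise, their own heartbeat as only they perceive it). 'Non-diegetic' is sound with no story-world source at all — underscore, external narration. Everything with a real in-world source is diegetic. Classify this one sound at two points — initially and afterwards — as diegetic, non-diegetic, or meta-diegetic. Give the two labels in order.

Initially: no in-world source exists and no character can hear it — underscore → non-diegetic.
Afterwards: the car stereo is now a real source in the story world and the characters hear it → diegetic.

non-diegetic, diegetic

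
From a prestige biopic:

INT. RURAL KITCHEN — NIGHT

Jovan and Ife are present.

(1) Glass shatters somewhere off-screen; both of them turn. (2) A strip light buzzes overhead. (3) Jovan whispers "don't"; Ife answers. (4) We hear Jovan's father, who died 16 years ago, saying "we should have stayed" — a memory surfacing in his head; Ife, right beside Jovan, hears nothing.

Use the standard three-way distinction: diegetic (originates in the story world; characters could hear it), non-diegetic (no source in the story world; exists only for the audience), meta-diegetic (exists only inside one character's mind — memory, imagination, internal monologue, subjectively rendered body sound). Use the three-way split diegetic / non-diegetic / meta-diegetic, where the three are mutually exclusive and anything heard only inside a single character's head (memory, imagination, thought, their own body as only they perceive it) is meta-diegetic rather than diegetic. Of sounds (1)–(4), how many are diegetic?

(1) an in-world source (glass); characters could hear it → diegetic.
(2) is diegetic: ambient/room sound belonging to the story's physical space.
Sound (3): spoken by a character present in the story world, so diegetic.
Sound (4): a remembered line, private to Jovan — not present in the room, not audible to Ife, so meta-diegetic.
So 3 of the 4 are diegetic: (1), (2), (3).

3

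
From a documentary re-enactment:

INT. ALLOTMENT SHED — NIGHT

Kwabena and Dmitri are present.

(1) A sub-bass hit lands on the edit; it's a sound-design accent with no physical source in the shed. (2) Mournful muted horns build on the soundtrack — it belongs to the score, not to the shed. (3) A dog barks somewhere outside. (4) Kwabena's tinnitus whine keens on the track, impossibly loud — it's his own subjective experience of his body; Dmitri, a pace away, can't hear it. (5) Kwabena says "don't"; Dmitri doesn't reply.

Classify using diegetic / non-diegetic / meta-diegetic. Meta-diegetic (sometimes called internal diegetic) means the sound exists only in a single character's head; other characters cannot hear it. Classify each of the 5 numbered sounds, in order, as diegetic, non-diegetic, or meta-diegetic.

non-diegetic, non-diegetic, diegetic, meta-diegetic, diegetic

(1) nothing in the scene produces it; it's an accent added for the audience → non-diegetic.
(2) nothing in the shed produces it and the characters don't hear it — pure soundtrack → non-diegetic.
(3) an in-world source (a dog); characters could hear it → diegetic.
Sound (4): point-of-audition from inside Kwabena's body; not a sound in the room, so meta-diegetic.
Sound (5): on-screen dialogue — Kwabena speaks and Dmitri is there to hear, so diegetic.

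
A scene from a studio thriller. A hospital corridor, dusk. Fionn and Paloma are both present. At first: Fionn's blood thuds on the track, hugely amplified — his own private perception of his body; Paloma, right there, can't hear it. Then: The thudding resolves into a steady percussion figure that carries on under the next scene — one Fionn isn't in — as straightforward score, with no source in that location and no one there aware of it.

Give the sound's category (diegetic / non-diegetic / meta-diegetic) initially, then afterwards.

Initially: it's Fionn's subjective body sound, inaudible to Paloma → meta-diegetic.
Afterwards: detached from Fionn and playing as sourceless score over a scene he isn't in — for the audience only → non-diegetic.

meta-diegetic, non-diegetic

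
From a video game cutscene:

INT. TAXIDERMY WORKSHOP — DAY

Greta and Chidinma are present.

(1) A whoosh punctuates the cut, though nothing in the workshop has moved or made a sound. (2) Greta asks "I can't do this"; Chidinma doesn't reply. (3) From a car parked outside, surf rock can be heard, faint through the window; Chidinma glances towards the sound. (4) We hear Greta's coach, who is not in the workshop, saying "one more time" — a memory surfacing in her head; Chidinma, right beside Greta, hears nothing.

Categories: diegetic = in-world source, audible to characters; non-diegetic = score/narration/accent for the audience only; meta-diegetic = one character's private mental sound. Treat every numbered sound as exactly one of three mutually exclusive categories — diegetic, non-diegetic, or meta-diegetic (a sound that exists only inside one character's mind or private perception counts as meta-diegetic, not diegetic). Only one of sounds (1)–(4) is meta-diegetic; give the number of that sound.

4

(1) is non-diegetic: an editorial stinger — it belongs to the cut, not the story world.
(2) is diegetic: spoken by a character present in the story world.
(3) is diegetic: off-screen diegetic: the source is out of frame but still in the story's space.
Sound (4): a remembered line, private to Greta — not present in the room, not audible to Chidinma, so meta-diegetic.
Only (4) is meta-diegetic.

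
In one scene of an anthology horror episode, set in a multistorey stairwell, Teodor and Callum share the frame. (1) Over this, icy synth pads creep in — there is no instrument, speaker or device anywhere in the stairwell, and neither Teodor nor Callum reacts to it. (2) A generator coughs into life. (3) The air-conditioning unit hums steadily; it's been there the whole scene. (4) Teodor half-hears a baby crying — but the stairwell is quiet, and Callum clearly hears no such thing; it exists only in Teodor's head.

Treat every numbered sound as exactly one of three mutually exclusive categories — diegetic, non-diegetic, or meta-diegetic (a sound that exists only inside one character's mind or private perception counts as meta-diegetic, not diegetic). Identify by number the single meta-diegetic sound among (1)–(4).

Sound (1): it has no source in the story world and no character can hear it — it's underscore, so non-diegetic.
(2) is diegetic: a generator is a real object/event in the scene's world.
(3) the air-conditioning unit is part of the location's real environment → diegetic.
(4) is meta-diegetic: the sound is imagined by Teodor; nothing in the story world is producing it and Callum can't hear it.
Only (4) is meta-diegetic.

4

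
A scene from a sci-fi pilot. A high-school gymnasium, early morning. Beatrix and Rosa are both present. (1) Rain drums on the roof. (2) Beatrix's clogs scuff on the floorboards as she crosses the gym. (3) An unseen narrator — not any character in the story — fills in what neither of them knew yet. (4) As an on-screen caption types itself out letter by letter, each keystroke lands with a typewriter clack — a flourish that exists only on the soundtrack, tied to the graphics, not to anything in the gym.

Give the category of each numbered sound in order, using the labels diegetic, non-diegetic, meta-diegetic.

diegetic, diegetic, non-diegetic, non-diegetic

(1) is diegetic: it's the actual ambient sound of the location.
Sound (2): it's the physical sound of Beatrix moving in the space, so diegetic.
(3) external voice-over — not a character, not heard by anyone in the scene → non-diegetic.
Sound (4): it accompanies on-screen graphics, not anything inside the story world, so non-diegetic.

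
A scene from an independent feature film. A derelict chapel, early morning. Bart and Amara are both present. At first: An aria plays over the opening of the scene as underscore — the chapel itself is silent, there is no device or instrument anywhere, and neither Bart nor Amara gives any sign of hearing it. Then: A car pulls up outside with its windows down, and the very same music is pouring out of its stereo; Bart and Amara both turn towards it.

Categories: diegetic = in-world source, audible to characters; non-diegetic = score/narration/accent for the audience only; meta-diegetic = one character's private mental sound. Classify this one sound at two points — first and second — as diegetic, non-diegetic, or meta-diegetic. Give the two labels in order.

non-diegetic, diegetic

First: no in-world source exists and no character can hear it — underscore → non-diegetic.
Second: the car stereo is now a real source in the story world and the characters hear it → diegetic.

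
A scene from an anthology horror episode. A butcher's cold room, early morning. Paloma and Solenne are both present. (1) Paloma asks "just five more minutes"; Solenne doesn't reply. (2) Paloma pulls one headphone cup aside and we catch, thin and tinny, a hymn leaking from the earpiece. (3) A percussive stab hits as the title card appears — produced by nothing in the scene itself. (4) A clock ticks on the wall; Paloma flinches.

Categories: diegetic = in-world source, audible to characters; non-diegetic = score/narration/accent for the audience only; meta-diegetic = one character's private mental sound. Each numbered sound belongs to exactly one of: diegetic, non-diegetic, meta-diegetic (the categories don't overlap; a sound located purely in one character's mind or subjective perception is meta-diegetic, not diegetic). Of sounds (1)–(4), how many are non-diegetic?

1

(1) spoken by a character present in the story world → diegetic.
Sound (2): the headphones are an on-screen source, so diegetic.
(3) is non-diegetic: it's a sound-design accent with no in-world source; no one in the scene can hear it.
(4) the sound comes from a clock physically present in the location → diegetic.
Non-diegetic: (3) — that's 1.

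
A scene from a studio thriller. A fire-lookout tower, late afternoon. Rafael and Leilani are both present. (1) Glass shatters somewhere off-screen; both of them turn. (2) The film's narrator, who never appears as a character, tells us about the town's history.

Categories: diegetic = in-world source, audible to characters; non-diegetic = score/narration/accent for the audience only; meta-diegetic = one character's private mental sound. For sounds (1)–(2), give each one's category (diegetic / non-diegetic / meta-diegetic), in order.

(1) is diegetic: glass is a real object/event in the scene's world.
(2) the narrator exists outside the story world, addressing only the audience → non-diegetic.

diegetic, non-diegetic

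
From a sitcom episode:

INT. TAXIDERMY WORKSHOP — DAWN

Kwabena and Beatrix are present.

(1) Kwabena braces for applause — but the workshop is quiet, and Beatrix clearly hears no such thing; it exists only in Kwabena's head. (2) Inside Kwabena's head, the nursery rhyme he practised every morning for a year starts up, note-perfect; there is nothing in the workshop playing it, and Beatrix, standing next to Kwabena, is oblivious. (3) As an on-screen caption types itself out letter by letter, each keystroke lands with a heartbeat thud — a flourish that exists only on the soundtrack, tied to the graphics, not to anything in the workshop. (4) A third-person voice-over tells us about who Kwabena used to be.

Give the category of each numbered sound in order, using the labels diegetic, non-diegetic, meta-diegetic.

Sound (1): the sound is imagined by Kwabena; nothing in the story world is producing it and Beatrix can't hear it, so meta-diegetic.
Sound (2): it lives in Kwabena's subjectivity, not in the workshop, so meta-diegetic.
(3) the caption isn't part of the story world, so neither is the sound tied to it → non-diegetic.
(4) the narrator exists outside the story world, addressing only the audience → non-diegetic.

meta-diegetic, meta-diegetic, non-diegetic, non-diegetic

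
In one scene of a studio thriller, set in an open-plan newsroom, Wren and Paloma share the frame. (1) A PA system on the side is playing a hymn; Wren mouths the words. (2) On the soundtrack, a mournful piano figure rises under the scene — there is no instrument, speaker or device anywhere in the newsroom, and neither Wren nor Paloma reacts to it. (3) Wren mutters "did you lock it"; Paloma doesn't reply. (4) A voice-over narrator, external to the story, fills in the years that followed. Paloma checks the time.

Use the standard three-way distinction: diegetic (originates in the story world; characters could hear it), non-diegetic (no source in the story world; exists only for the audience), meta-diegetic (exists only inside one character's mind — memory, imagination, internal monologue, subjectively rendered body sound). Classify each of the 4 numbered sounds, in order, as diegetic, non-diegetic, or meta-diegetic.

(1) is diegetic: a PA system is a physical source in the scene and Wren reacts to it.
Sound (2): score with no on-screen or off-screen source; it exists for the audience alone, so non-diegetic.
(3) is diegetic: on-screen dialogue — Wren speaks and Paloma is there to hear.
Sound (4): the narrator exists outside the story world, addressing only the audience, so non-diegetic.

diegetic, non-diegetic, diegetic, non-diegetic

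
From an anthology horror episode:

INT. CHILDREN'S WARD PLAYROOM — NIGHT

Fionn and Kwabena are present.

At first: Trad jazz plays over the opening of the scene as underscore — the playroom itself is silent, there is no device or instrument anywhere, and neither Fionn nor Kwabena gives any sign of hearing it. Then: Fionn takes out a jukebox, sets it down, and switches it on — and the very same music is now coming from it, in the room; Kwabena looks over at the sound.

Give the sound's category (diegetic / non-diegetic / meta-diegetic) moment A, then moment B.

Moment A: no in-world source exists and no character can hear it — underscore → non-diegetic.
Moment B: a jukebox is now a real source in the story world and the characters hear it → diegetic.

non-diegetic, diegetic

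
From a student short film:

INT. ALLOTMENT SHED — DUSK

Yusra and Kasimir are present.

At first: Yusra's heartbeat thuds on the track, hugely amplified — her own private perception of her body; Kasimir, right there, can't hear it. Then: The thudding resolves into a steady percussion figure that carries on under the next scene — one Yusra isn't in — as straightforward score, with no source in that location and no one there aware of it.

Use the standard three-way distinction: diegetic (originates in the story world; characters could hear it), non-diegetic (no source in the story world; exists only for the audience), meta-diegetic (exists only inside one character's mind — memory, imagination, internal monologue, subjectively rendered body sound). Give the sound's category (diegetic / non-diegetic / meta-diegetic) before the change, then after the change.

Before the change: it's Yusra's subjective body sound, inaudible to Kasimir → meta-diegetic.
After the change: detached from Yusra and playing as sourceless score over a scene she isn't in — for the audience only → non-diegetic.

meta-diegetic, non-diegetic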